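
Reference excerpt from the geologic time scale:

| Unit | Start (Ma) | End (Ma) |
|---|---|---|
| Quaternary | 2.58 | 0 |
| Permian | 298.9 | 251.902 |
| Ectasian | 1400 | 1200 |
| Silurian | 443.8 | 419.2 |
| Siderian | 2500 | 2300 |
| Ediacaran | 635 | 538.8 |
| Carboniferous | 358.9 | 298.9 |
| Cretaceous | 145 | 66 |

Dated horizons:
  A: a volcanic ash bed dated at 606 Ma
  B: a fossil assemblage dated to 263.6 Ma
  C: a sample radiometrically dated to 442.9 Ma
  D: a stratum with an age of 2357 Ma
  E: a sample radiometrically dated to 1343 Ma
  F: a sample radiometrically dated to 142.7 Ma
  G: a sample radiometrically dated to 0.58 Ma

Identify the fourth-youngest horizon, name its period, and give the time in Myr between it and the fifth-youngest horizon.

C, in the Silurian; 163.1 million years to A

Sorted youngest-first by Ma: G (0.58), F (142.7), B (263.6), C (442.9), A (606), E (1343), D (2357).
The fourth youngest is C at 442.9 Ma, which lies in 443.8–419.2 Ma: the Silurian.
The fifth youngest is A at 606 Ma; separation = |442.9 − 606| = 163.1 Myr.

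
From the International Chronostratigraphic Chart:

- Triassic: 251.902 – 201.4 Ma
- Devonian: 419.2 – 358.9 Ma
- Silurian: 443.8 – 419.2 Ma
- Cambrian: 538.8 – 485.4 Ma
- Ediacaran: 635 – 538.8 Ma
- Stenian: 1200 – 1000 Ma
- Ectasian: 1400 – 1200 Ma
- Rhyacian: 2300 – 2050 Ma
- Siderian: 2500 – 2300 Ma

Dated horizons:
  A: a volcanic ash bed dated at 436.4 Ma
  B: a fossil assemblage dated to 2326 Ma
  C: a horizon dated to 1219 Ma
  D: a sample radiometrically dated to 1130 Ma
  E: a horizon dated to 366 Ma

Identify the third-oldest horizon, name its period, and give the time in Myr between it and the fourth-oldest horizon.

Sorted oldest-first by Ma: B (2326), C (1219), D (1130), A (436.4), E (366).
The third oldest is D at 1130 Ma, which lies in 1200–1000 Ma: the Stenian.
The fourth oldest is A at 436.4 Ma; separation = |1130 − 436.4| = 693.6 Myr.

D, in the Stenian; 693.6 million years to A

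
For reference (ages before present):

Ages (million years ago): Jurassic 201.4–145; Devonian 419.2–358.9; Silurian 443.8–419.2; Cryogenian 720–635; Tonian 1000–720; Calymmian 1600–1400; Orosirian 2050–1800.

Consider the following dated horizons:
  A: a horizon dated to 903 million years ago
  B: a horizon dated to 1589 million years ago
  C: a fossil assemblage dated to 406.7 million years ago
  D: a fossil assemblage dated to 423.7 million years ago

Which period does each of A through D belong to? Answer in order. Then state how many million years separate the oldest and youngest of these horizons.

A — Tonian; B — Calymmian; C — Devonian; D — Silurian; span 1182.3 million years

Match each age against the start–end ranges in the excerpt: A = 903 Ma → Tonian (1000–720); B = 1589 Ma → Calymmian (1600–1400); C = 406.7 Ma → Devonian (419.2–358.9); D = 423.7 Ma → Silurian (443.8–419.2).
The largest age is 1589 Ma and the smallest is 406.7 Ma; their difference is 1182.3 Myr.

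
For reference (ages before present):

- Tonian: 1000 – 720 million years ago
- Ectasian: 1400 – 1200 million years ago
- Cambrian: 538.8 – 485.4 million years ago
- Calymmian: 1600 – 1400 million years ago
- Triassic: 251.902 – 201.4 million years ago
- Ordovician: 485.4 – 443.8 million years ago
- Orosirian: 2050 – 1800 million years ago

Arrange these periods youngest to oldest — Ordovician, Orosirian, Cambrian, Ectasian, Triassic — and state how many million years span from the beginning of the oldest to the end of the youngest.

Triassic → Ordovician → Cambrian → Ectasian → Orosirian; total span 1848.6 Myr

From the excerpt: Ordovician 485.4–443.8; Orosirian 2050–1800; Cambrian 538.8–485.4; Ectasian 1400–1200; Triassic 251.902–201.4 (Ma).
Larger Ma is earlier, so the oldest is Orosirian and the youngest is Triassic; youngest to oldest: Triassic, Ordovician, Cambrian, Ectasian, Orosirian.
Oldest start 2050 minus youngest end 201.4 gives 1848.6 Myr overall.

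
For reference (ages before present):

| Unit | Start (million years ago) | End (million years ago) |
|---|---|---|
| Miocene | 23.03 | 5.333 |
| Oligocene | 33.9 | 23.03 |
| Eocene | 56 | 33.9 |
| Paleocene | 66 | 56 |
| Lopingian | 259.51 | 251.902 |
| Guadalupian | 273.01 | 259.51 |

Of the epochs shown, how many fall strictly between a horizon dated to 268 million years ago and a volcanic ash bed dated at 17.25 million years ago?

The older date is 268 Ma and the younger is 17.25 Ma.
Epochs with start < 268 and end > 17.25 Ma: Lopingian (259.51–251.902), Paleocene (66–56), Eocene (56–33.9), Oligocene (33.9–23.03).
That is 4 complete epochs.

4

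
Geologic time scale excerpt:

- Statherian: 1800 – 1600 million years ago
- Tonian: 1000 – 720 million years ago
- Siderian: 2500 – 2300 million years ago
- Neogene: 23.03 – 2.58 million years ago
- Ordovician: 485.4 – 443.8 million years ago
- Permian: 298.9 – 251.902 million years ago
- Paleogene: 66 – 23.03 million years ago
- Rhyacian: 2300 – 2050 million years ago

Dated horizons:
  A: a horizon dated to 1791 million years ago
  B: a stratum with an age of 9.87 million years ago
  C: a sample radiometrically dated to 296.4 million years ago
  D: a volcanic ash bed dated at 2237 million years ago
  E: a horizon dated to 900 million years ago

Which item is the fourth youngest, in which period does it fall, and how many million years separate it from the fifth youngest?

Smaller Ma means younger, so youngest first: B 9.87 < C 296.4 < E 900 < A 1791 < D 2237.
Counting 4 along gives A (1791 Ma); the excerpt puts that inside the Statherian, 1800–1600 Ma.
Next in line is D (2237 Ma), and 2237 − 1791 = 446 Myr.

A, in the Statherian; 446 million years to D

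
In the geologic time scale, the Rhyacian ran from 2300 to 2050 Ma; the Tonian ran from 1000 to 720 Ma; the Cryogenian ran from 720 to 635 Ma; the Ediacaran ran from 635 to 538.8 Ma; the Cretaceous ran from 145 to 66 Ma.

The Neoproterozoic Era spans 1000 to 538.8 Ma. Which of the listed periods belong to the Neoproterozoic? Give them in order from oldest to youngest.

Periods with both bounds inside 1000–538.8 Ma: Tonian (1000–720), Cryogenian (720–635), Ediacaran (635–538.8).

Tonian, Cryogenian, Ediacaran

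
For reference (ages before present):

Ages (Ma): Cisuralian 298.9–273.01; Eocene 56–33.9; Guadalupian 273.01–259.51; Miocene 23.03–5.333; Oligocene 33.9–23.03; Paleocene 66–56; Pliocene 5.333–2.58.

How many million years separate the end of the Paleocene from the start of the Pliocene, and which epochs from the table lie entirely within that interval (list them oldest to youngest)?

The Paleocene closes at 56 Ma and the Pliocene opens at 5.333 Ma, so the interval is 56 − 5.333 = 50.667 Myr.
An epoch fits inside if it starts at or after 56 Ma and ends at or before 5.333 Ma; oldest first that gives Eocene, Oligocene, Miocene.

50.667 million years; Eocene, Oligocene, Miocene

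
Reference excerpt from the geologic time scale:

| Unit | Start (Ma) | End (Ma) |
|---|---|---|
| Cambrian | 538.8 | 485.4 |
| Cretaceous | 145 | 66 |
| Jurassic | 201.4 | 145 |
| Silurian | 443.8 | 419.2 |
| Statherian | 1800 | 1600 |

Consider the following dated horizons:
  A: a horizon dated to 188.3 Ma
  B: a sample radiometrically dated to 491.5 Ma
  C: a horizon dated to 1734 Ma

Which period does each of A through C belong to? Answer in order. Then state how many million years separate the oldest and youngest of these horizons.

A — Jurassic; B — Cambrian; C — Statherian; span 1545.7 million years

A: 188.3 Ma lies in 201.4–145 Ma, so Jurassic.
B: 491.5 Ma lies in 538.8–485.4 Ma, so Cambrian.
C: 1734 Ma lies in 1800–1600 Ma, so Statherian.
Oldest = 1734 Ma, youngest = 188.3 Ma → span 1545.7 Myr.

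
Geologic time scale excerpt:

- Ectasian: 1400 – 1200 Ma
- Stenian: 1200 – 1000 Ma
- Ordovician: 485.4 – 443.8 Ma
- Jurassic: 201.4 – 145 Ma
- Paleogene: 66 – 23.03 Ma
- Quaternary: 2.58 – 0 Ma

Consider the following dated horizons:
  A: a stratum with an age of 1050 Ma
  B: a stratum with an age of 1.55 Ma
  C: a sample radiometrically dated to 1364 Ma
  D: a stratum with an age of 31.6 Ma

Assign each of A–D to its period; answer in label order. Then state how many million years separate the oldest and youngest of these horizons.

A — Stenian; B — Quaternary; C — Ectasian; D — Paleogene; span 1362.45 million years

Match each age against the start–end ranges in the excerpt: A = 1050 Ma → Stenian (1200–1000); B = 1.55 Ma → Quaternary (2.58–0); C = 1364 Ma → Ectasian (1400–1200); D = 31.6 Ma → Paleogene (66–23.03).
The largest age is 1364 Ma and the smallest is 1.55 Ma; their difference is 1362.45 Myr.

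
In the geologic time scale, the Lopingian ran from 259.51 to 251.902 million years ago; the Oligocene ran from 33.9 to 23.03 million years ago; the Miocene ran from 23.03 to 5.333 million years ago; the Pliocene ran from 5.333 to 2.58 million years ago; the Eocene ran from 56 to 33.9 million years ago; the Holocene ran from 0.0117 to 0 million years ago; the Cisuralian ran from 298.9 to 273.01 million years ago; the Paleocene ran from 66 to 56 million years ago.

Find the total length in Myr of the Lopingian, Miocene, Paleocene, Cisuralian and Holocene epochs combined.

61.2067 million years

Each duration: Lopingian = 7.608; Miocene = 17.697; Paleocene = 10; Cisuralian = 25.89; Holocene = 0.0117.
Sum: 7.608 + 17.697 + 10 + 25.89 + 0.0117 = 61.2067 Myr.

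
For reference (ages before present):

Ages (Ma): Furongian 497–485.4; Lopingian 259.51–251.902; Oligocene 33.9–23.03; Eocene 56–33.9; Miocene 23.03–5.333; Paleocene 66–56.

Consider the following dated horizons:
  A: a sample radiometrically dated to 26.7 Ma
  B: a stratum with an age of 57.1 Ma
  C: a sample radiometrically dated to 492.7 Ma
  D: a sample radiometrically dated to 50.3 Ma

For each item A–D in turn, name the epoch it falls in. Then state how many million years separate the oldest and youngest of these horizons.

A — Oligocene; B — Paleocene; C — Furongian; D — Eocene; span 466 million years

A: 26.7 Ma lies in 33.9–23.03 Ma, so Oligocene.
B: 57.1 Ma lies in 66–56 Ma, so Paleocene.
C: 492.7 Ma lies in 497–485.4 Ma, so Furongian.
D: 50.3 Ma lies in 56–33.9 Ma, so Eocene.
Oldest = 492.7 Ma, youngest = 26.7 Ma → span 466 Myr.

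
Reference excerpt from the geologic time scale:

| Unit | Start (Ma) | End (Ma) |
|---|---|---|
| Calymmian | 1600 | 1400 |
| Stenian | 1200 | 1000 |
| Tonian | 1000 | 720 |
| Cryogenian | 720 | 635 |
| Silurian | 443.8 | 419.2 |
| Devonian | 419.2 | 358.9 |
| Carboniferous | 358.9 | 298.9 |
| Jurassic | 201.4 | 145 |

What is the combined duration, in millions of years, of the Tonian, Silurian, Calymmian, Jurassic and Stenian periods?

Duration is start − end for each: (1000 − 720) + (443.8 − 419.2) + (1600 − 1400) + (201.4 − 145) + (1200 − 1000).
That is 280 + 24.6 + 200 + 56.4 + 200, which totals 761 million years.

761 million years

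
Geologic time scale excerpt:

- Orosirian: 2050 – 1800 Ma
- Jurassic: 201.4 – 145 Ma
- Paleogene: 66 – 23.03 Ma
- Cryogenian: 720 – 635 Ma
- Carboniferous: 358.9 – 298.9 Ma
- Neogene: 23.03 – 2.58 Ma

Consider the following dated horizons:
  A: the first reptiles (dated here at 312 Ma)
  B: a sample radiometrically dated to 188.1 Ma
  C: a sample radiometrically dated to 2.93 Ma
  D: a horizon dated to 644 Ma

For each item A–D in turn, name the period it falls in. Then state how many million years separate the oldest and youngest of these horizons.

Match each age against the start–end ranges in the excerpt: A = 312 Ma → Carboniferous (358.9–298.9); B = 188.1 Ma → Jurassic (201.4–145); C = 2.93 Ma → Neogene (23.03–2.58); D = 644 Ma → Cryogenian (720–635).
The largest age is 644 Ma and the smallest is 2.93 Ma; their difference is 641.07 Myr.

A — Carboniferous; B — Jurassic; C — Neogene; D — Cryogenian; span 641.07 million years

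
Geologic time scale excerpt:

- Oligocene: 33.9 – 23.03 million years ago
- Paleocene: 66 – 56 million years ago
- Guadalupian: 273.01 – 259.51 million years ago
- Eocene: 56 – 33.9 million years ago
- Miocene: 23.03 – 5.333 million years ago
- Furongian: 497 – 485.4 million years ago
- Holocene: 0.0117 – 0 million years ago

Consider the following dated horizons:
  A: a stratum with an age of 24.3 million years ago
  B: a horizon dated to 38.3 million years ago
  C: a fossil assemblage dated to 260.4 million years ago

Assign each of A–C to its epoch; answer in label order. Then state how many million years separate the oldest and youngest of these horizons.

A: 24.3 Ma lies in 33.9–23.03 Ma, so Oligocene.
B: 38.3 Ma lies in 56–33.9 Ma, so Eocene.
C: 260.4 Ma lies in 273.01–259.51 Ma, so Guadalupian.
Oldest = 260.4 Ma, youngest = 24.3 Ma → span 236.1 Myr.

A — Oligocene; B — Eocene; C — Guadalupian; span 236.1 million years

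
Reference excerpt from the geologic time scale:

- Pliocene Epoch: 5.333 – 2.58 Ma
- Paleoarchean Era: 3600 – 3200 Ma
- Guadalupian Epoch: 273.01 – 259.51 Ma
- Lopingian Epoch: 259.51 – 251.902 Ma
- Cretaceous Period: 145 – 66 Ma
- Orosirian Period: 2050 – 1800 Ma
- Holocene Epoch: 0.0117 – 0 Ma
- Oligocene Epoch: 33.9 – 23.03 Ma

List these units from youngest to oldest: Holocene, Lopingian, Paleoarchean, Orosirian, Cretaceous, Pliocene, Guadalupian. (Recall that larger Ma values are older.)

Sorting by start age (ascending Ma, since larger Ma = older): Holocene start 0.0117, Pliocene start 5.333, Cretaceous start 145, Lopingian start 259.51, Guadalupian start 273.01, Orosirian start 2050, Paleoarchean start 3600.

Holocene, then Pliocene, then Cretaceous, then Lopingian, then Guadalupian, then Orosirian, then Paleoarchean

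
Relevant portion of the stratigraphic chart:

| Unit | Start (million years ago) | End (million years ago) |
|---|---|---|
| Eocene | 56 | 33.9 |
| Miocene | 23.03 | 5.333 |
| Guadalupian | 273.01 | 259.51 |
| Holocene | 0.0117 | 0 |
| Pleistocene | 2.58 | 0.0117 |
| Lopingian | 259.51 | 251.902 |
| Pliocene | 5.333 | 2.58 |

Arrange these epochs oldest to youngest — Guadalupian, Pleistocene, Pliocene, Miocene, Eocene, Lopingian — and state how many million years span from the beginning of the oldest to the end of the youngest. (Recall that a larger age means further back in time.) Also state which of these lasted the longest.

Start ages (Ma): Guadalupian 273.01, Lopingian 259.51, Eocene 56, Miocene 23.03, Pliocene 5.333, Pleistocene 2.58.
Ordered oldest to youngest: Guadalupian, Lopingian, Eocene, Miocene, Pliocene, Pleistocene.
Span = 273.01 − 0.0117 = 272.9983 Myr.
Durations: Lopingian 7.608, Guadalupian 13.5, Miocene 17.697, Pleistocene 2.5683, Pliocene 2.753, Eocene 22.1 → longest is Eocene (22.1 Myr).

Guadalupian → Lopingian → Eocene → Miocene → Pliocene → Pleistocene; total span 272.9983 Myr; longest is Eocene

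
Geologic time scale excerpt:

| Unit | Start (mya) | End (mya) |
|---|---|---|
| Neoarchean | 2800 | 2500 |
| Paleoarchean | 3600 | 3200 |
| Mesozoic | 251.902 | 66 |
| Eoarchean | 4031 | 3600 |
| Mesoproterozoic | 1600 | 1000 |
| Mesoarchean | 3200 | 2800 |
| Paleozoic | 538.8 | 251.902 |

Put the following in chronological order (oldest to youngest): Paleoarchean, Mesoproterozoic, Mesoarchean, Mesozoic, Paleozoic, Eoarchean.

Sorting by start age (descending Ma, since larger Ma = older): Eoarchean began 4031, Paleoarchean began 3600, Mesoarchean began 3200, Mesoproterozoic began 1600, Paleozoic began 538.8, Mesozoic began 251.902.

Eoarchean, Paleoarchean, Mesoarchean, Mesoproterozoic, Paleozoic, Mesozoic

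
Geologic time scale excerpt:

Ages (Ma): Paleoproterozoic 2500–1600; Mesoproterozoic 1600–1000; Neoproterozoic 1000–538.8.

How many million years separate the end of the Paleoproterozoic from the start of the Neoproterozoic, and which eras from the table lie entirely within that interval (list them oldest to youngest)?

600 million years; Mesoproterozoic

The Paleoproterozoic closes at 1600 Ma and the Neoproterozoic opens at 1000 Ma, so the interval is 1600 − 1000 = 600 Myr.
An era fits inside if it starts at or after 1600 Ma and ends at or before 1000 Ma; oldest first that gives Mesoproterozoic.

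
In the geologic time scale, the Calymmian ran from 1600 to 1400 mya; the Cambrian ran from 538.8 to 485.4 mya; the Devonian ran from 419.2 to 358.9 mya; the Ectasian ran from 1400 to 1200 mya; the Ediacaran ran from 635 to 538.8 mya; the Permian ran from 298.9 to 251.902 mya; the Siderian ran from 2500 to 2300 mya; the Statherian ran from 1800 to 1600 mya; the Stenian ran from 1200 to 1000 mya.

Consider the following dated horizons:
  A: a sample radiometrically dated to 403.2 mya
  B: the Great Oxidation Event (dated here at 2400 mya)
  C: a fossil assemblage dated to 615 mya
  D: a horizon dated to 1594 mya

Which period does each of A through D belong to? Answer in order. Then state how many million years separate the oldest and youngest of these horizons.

A: 403.2 Ma lies in 419.2–358.9 Ma, so Devonian.
B: 2400 Ma lies in 2500–2300 Ma, so Siderian.
C: 615 Ma lies in 635–538.8 Ma, so Ediacaran.
D: 1594 Ma lies in 1600–1400 Ma, so Calymmian.
Oldest = 2400 Ma, youngest = 403.2 Ma → span 1996.8 Myr.

A — Devonian; B — Siderian; C — Ediacaran; D — Calymmian; span 1996.8 million years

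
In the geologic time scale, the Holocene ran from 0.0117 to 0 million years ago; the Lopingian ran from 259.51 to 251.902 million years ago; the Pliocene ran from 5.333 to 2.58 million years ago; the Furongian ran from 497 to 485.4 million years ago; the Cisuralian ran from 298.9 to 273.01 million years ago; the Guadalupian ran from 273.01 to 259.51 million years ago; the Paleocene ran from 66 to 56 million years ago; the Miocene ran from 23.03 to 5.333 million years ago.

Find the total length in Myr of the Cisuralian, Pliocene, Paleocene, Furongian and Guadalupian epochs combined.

Duration is start − end for each: (298.9 − 273.01) + (5.333 − 2.58) + (66 − 56) + (497 − 485.4) + (273.01 − 259.51).
That is 25.89 + 2.753 + 10 + 11.6 + 13.5, which totals 63.743 million years.

63.743 million years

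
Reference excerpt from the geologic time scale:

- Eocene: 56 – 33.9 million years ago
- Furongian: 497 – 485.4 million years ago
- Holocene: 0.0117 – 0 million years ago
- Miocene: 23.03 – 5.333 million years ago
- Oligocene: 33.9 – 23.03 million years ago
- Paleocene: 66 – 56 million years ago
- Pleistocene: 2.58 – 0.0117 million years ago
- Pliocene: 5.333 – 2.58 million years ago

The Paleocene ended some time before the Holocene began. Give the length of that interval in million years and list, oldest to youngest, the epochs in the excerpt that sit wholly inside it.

55.9883 million years; Eocene, Oligocene, Miocene, Pliocene, Pleistocene

The Paleocene closes at 56 Ma and the Holocene opens at 0.0117 Ma, so the interval is 56 − 0.0117 = 55.9883 Myr.
An epoch fits inside if it starts at or after 56 Ma and ends at or before 0.0117 Ma; oldest first that gives Eocene, Oligocene, Miocene, Pliocene, Pleistocene.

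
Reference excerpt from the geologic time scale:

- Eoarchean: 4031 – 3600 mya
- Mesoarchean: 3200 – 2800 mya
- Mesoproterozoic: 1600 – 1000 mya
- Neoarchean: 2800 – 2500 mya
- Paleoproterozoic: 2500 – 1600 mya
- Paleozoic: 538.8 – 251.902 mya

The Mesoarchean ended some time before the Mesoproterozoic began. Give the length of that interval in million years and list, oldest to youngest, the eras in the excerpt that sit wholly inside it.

End of Mesoarchean = 2800 Ma; start of Mesoproterozoic = 1600 Ma.
Gap = 2800 − 1600 = 1200 Myr.
Eras wholly inside 2800–1600 Ma: Neoarchean (2800–2500), Paleoproterozoic (2500–1600).

1200 million years; Neoarchean, Paleoproterozoic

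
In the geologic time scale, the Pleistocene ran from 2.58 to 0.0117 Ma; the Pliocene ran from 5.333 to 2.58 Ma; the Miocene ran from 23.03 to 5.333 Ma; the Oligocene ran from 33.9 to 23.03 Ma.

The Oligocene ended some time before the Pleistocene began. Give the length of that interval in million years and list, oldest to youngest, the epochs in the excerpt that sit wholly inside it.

End of Oligocene = 23.03 Ma; start of Pleistocene = 2.58 Ma.
Gap = 23.03 − 2.58 = 20.45 Myr.
Epochs wholly inside 23.03–2.58 Ma: Miocene (23.03–5.333), Pliocene (5.333–2.58).

20.45 million years; Miocene, Pliocene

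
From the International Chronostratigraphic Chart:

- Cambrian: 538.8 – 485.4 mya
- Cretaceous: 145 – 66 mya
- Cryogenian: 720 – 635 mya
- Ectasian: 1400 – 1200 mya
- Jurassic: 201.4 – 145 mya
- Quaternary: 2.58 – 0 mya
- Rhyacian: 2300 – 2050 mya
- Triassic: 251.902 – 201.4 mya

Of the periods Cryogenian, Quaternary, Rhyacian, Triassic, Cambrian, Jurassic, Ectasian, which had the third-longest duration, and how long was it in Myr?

Cryogenian, 85 million years

Durations: Cryogenian 85; Quaternary 2.58; Rhyacian 250; Triassic 50.502; Cambrian 53.4; Jurassic 56.4; Ectasian 200 Myr.
Sorted longest-first: Rhyacian (250), Ectasian (200), Cryogenian (85), Jurassic (56.4), Cambrian (53.4), Triassic (50.502), Quaternary (2.58).
The third longest is Cryogenian at 85 Myr.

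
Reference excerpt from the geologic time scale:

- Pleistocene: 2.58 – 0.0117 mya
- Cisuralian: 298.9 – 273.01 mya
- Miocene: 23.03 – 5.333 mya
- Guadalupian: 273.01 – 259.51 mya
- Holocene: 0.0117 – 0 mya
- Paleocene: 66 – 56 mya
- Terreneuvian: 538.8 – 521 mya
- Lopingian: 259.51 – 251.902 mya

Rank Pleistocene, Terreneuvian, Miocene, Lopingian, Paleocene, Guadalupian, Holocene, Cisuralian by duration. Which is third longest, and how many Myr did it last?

Miocene, 17.697 million years

Durations: Pleistocene 2.5683; Terreneuvian 17.8; Miocene 17.697; Lopingian 7.608; Paleocene 10; Guadalupian 13.5; Holocene 0.0117; Cisuralian 25.89 Myr.
Sorted longest-first: Cisuralian (25.89), Terreneuvian (17.8), Miocene (17.697), Guadalupian (13.5), Paleocene (10), Lopingian (7.608), Pleistocene (2.5683), Holocene (0.0117).
The third longest is Miocene at 17.697 Myr.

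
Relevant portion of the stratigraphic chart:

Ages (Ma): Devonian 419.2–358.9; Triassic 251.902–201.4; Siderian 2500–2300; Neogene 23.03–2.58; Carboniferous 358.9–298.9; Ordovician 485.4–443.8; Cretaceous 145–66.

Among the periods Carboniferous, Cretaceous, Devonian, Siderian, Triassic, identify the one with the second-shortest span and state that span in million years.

Durations: Carboniferous 60; Cretaceous 79; Devonian 60.3; Siderian 200; Triassic 50.502 Myr.
Sorted shortest-first: Triassic (50.502), Carboniferous (60), Devonian (60.3), Cretaceous (79), Siderian (200).
The second shortest is Carboniferous at 60 Myr.

Carboniferous, 60 million years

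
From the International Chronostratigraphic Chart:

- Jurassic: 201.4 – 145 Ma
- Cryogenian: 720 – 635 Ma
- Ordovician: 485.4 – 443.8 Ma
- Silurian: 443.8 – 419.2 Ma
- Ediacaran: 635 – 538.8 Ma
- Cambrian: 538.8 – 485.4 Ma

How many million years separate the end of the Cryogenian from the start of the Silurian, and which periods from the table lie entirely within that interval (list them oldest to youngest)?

191.2 million years; Ediacaran, Cambrian, Ordovician

The Cryogenian closes at 635 Ma and the Silurian opens at 443.8 Ma, so the interval is 635 − 443.8 = 191.2 Myr.
A period fits inside if it starts at or after 635 Ma and ends at or before 443.8 Ma; oldest first that gives Ediacaran, Cambrian, Ordovician.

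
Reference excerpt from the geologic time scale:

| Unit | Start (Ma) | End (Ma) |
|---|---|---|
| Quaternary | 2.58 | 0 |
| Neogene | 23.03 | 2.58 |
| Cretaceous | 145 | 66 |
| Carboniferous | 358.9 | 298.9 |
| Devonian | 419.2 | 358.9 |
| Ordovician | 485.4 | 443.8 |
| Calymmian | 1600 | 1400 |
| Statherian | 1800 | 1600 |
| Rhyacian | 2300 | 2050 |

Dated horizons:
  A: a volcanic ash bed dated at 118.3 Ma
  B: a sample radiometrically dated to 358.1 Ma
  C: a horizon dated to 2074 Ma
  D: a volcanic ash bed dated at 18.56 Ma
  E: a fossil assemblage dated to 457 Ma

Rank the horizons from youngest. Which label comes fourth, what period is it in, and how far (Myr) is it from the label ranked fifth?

E, in the Ordovician; 1617 million years to C

Smaller Ma means younger, so youngest first: D 18.56 < A 118.3 < B 358.1 < E 457 < C 2074.
Counting 4 along gives E (457 Ma); the excerpt puts that inside the Ordovician, 485.4–443.8 Ma.
Next in line is C (2074 Ma), and 2074 − 457 = 1617 Myr.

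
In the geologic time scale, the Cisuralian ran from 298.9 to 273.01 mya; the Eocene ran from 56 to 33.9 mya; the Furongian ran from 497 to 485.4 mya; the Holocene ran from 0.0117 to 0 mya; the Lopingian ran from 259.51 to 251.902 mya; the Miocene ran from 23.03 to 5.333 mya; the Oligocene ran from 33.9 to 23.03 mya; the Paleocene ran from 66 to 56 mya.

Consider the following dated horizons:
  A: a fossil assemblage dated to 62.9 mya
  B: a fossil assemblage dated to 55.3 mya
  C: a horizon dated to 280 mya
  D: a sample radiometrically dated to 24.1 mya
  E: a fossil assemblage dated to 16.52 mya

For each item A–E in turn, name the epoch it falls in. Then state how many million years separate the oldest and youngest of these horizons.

A — Paleocene; B — Eocene; C — Cisuralian; D — Oligocene; E — Miocene; span 263.48 million years

A: 62.9 Ma lies in 66–56 Ma, so Paleocene.
B: 55.3 Ma lies in 56–33.9 Ma, so Eocene.
C: 280 Ma lies in 298.9–273.01 Ma, so Cisuralian.
D: 24.1 Ma lies in 33.9–23.03 Ma, so Oligocene.
E: 16.52 Ma lies in 23.03–5.333 Ma, so Miocene.
Oldest = 280 Ma, youngest = 16.52 Ma → span 263.48 Myr.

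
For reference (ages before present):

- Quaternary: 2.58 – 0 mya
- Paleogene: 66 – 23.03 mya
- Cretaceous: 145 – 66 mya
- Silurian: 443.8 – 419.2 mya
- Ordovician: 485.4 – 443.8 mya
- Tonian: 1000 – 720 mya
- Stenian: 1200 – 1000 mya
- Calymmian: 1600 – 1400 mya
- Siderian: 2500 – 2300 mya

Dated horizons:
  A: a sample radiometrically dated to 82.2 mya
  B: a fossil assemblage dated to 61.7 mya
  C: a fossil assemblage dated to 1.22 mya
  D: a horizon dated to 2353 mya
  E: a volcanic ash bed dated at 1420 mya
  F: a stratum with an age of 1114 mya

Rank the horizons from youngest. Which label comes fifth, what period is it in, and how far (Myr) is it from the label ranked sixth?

E, in the Calymmian; 933 million years to D

Smaller Ma means younger, so youngest first: C 1.22 < B 61.7 < A 82.2 < F 1114 < E 1420 < D 2353.
Counting 5 along gives E (1420 Ma); the excerpt puts that inside the Calymmian, 1600–1400 Ma.
Next in line is D (2353 Ma), and 2353 − 1420 = 933 Myr.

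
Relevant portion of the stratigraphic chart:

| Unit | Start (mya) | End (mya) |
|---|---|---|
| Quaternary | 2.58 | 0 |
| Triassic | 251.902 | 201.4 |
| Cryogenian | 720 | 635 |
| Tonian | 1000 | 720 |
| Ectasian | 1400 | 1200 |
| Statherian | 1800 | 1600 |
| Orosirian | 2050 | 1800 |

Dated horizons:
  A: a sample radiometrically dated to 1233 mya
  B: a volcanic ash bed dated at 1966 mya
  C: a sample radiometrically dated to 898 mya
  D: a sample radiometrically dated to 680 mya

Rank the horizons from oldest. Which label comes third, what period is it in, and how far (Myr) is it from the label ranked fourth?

C, in the Tonian; 218 million years to D

Larger Ma means older, so oldest first: B 1966 > A 1233 > C 898 > D 680.
Counting 3 along gives C (898 Ma); the excerpt puts that inside the Tonian, 1000–720 Ma.
Next in line is D (680 Ma), and 898 − 680 = 218 Myr.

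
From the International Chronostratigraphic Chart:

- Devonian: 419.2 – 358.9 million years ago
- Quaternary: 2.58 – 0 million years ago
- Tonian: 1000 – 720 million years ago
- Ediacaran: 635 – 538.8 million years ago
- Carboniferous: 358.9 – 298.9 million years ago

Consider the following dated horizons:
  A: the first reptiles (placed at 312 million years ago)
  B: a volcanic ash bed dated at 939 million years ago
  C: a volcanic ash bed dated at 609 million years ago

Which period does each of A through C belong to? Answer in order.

Match each age against the start–end ranges in the excerpt: A = 312 Ma → Carboniferous (358.9–298.9); B = 939 Ma → Tonian (1000–720); C = 609 Ma → Ediacaran (635–538.8).

A — Carboniferous; B — Tonian; C — Ediacaran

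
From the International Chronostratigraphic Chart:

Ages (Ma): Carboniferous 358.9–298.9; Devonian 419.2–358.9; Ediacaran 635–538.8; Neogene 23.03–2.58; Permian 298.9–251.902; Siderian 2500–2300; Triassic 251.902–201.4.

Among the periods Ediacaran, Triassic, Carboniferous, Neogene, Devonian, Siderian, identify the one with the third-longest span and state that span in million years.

Devonian, 60.3 million years

Start − end for each: Ediacaran 635 − 538.8 = 96.2; Triassic 251.902 − 201.4 = 50.502; Carboniferous 358.9 − 298.9 = 60; Neogene 23.03 − 2.58 = 20.45; Devonian 419.2 − 358.9 = 60.3; Siderian 2500 − 2300 = 200.
Ranking these from longest: Siderian > Ediacaran > Devonian > Carboniferous > Triassic > Neogene.
Position 3 in that ranking is Devonian, which lasted 60.3 Myr.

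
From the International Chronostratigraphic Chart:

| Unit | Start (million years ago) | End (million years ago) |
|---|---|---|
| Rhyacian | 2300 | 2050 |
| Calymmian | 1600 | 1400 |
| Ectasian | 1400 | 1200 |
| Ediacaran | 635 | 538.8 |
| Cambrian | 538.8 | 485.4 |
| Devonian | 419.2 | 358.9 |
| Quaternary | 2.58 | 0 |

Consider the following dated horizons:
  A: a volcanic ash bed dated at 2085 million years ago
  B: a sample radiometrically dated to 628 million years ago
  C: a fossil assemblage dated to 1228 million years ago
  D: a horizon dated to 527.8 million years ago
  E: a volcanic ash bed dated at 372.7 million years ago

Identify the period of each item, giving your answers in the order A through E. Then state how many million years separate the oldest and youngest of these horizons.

A: 2085 Ma lies in 2300–2050 Ma, so Rhyacian.
B: 628 Ma lies in 635–538.8 Ma, so Ediacaran.
C: 1228 Ma lies in 1400–1200 Ma, so Ectasian.
D: 527.8 Ma lies in 538.8–485.4 Ma, so Cambrian.
E: 372.7 Ma lies in 419.2–358.9 Ma, so Devonian.
Oldest = 2085 Ma, youngest = 372.7 Ma → span 1712.3 Myr.

A — Rhyacian; B — Ediacaran; C — Ectasian; D — Cambrian; E — Devonian; span 1712.3 million years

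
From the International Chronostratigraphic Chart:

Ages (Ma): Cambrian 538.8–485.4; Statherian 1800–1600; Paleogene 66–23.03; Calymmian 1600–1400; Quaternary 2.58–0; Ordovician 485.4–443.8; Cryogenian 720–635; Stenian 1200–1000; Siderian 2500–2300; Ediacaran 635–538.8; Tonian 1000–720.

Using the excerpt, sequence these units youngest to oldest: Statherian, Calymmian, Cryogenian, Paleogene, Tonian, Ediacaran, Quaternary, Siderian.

Read off each span (Ma): Statherian 1800–1600; Calymmian 1600–1400; Cryogenian 720–635; Paleogene 66–23.03; Tonian 1000–720; Ediacaran 635–538.8; Quaternary 2.58–0; Siderian 2500–2300.
Larger Ma is older, so oldest→youngest is Siderian, Statherian, Calymmian, Tonian, Cryogenian, Ediacaran, Paleogene, Quaternary; reverse it for youngest→oldest.

Quaternary, Paleogene, Ediacaran, Cryogenian, Tonian, Calymmian, Statherian, Siderian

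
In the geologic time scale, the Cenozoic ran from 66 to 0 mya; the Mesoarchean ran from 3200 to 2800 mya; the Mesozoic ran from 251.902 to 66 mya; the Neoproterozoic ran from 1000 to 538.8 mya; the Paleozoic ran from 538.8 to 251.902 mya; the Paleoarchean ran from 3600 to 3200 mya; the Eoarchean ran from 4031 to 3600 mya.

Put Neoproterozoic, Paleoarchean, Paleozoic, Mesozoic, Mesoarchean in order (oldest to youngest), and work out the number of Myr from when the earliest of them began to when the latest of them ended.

Start ages (Ma): Paleoarchean 3600, Mesoarchean 3200, Neoproterozoic 1000, Paleozoic 538.8, Mesozoic 251.902.
Ordered oldest to youngest: Paleoarchean, Mesoarchean, Neoproterozoic, Paleozoic, Mesozoic.
Span = 3600 − 66 = 3534 Myr.

Paleoarchean → Mesoarchean → Neoproterozoic → Paleozoic → Mesozoic; total span 3534 Myr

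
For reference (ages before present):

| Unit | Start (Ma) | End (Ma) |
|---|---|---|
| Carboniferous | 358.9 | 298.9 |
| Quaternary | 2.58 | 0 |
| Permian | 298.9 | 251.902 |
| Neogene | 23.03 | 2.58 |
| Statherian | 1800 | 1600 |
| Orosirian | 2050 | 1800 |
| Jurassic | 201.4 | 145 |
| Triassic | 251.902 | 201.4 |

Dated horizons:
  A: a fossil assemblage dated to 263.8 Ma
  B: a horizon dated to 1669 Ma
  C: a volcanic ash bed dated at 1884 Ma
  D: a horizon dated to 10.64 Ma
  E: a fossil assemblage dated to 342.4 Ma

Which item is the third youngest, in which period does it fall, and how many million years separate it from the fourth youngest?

E, in the Carboniferous; 1326.6 million years to B

Smaller Ma means younger, so youngest first: D 10.64 < A 263.8 < E 342.4 < B 1669 < C 1884.
Counting 3 along gives E (342.4 Ma); the excerpt puts that inside the Carboniferous, 358.9–298.9 Ma.
Next in line is B (1669 Ma), and 1669 − 342.4 = 1326.6 Myr.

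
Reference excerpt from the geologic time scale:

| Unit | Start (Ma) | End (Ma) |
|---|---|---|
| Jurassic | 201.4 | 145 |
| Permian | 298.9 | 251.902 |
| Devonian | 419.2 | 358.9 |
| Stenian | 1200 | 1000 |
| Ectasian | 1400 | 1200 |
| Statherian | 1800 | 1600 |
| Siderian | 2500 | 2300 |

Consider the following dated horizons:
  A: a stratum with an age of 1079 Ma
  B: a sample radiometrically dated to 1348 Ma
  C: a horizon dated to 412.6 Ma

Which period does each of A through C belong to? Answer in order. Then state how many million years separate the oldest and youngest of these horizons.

A — Stenian; B — Ectasian; C — Devonian; span 935.4 million years

Match each age against the start–end ranges in the excerpt: A = 1079 Ma → Stenian (1200–1000); B = 1348 Ma → Ectasian (1400–1200); C = 412.6 Ma → Devonian (419.2–358.9).
The largest age is 1348 Ma and the smallest is 412.6 Ma; their difference is 935.4 Myr.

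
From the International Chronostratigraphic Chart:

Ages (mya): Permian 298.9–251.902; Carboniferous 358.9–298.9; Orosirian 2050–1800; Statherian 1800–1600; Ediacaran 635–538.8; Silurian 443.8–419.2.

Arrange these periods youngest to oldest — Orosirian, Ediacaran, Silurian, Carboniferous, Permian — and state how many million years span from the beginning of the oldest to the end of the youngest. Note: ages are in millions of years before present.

Start ages (Ma): Orosirian 2050, Ediacaran 635, Silurian 443.8, Carboniferous 358.9, Permian 298.9.
Ordered youngest to oldest: Permian, Carboniferous, Silurian, Ediacaran, Orosirian.
Span = 2050 − 251.902 = 1798.098 Myr.

Permian → Carboniferous → Silurian → Ediacaran → Orosirian; total span 1798.098 Myr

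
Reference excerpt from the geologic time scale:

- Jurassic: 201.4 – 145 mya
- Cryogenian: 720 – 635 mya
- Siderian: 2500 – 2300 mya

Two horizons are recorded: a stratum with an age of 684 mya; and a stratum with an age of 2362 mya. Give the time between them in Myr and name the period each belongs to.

Elapsed time: 2362 − 684 = 1678 Myr.
684 Ma lies within 720–635 Ma: Cryogenian.
2362 Ma lies within 2500–2300 Ma: Siderian.

1678 million years apart; the first in the Cryogenian, the second in the Siderian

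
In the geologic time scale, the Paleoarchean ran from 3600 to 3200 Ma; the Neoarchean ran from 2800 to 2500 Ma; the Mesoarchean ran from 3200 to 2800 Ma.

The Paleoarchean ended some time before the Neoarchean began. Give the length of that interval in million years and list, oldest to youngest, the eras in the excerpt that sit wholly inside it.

400 million years; Mesoarchean

The Paleoarchean closes at 3200 Ma and the Neoarchean opens at 2800 Ma, so the interval is 3200 − 2800 = 400 Myr.
An era fits inside if it starts at or after 3200 Ma and ends at or before 2800 Ma; oldest first that gives Mesoarchean.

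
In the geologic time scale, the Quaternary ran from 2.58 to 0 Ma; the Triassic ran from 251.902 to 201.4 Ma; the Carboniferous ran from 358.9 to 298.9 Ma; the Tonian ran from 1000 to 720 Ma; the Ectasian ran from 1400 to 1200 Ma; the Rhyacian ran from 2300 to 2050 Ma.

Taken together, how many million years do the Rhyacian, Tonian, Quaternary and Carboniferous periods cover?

Each duration: Rhyacian = 250; Tonian = 280; Quaternary = 2.58; Carboniferous = 60.
Sum: 250 + 280 + 2.58 + 60 = 592.58 Myr.

592.58 million years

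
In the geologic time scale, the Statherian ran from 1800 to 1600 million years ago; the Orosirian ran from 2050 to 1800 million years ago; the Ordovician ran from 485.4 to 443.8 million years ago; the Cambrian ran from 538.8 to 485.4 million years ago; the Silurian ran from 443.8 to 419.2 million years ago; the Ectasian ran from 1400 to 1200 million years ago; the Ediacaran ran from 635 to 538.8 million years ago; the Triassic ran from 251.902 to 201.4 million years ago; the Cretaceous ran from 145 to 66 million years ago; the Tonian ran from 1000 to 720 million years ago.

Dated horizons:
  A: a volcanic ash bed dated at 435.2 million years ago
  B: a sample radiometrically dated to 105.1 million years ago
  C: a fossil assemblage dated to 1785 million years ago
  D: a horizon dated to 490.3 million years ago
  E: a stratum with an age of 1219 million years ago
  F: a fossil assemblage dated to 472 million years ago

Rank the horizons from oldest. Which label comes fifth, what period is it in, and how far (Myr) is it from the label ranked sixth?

A, in the Silurian; 330.1 million years to B

Larger Ma means older, so oldest first: C 1785 > E 1219 > D 490.3 > F 472 > A 435.2 > B 105.1.
Counting 5 along gives A (435.2 Ma); the excerpt puts that inside the Silurian, 443.8–419.2 Ma.
Next in line is B (105.1 Ma), and 435.2 − 105.1 = 330.1 Myr.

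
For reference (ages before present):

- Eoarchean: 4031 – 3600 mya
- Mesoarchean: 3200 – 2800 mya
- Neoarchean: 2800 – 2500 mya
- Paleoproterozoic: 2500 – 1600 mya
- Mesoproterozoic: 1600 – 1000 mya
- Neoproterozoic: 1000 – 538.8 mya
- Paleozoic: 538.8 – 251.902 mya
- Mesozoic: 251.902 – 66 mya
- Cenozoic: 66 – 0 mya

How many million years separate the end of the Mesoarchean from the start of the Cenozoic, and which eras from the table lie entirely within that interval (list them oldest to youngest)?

2734 million years; Neoarchean, Paleoproterozoic, Mesoproterozoic, Neoproterozoic, Paleozoic, Mesozoic

End of Mesoarchean = 2800 Ma; start of Cenozoic = 66 Ma.
Gap = 2800 − 66 = 2734 Myr.
Eras wholly inside 2800–66 Ma: Neoarchean (2800–2500), Paleoproterozoic (2500–1600), Mesoproterozoic (1600–1000), Neoproterozoic (1000–538.8), Paleozoic (538.8–251.902), Mesozoic (251.902–66).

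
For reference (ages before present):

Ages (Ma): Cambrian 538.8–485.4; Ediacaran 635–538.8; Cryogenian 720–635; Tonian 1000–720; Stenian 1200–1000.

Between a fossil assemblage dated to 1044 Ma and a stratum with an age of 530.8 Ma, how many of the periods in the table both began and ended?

3

1044 Ma sits inside the Stenian (1200–1000) and 530.8 Ma inside the Cambrian (538.8–485.4); neither of those is wholly between the two dates.
The listed periods lying completely between them are Tonian, Cryogenian, Ediacaran — 3 in all.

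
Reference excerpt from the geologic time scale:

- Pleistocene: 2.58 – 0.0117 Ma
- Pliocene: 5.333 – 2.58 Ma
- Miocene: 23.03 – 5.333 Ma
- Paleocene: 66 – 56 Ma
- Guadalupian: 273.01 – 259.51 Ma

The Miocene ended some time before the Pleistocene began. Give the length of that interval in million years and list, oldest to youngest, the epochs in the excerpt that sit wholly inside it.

The Miocene closes at 5.333 Ma and the Pleistocene opens at 2.58 Ma, so the interval is 5.333 − 2.58 = 2.753 Myr.
An epoch fits inside if it starts at or after 5.333 Ma and ends at or before 2.58 Ma; oldest first that gives Pliocene.

2.753 million years; Pliocene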